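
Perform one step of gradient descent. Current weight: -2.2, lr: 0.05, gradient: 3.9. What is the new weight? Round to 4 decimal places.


w_new = w_old - lr * gradient
= -2.2 - 0.05 * 3.9
= -2.2 - (0.195)
= -2.3950

-2.3950


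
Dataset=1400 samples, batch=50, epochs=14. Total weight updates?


Iterations per epoch = 1400 / 50 = 28
Total updates = iterations_per_epoch * epochs
= 28 * 14
= 392

392


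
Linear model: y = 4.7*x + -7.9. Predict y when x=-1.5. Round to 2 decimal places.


y = 4.7 * -1.5 + (-7.9)
= -7.05 + (-7.9)
= -14.95

-14.95


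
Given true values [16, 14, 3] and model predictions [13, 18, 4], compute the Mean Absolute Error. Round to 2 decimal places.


Absolute errors: [3, 4, 1]
Sum of absolute errors = 8
MAE = 8 / 3 = 2.67

2.67


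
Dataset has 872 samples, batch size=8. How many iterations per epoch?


Iterations per epoch = dataset_size / batch_size
= 872 / 8
= 109

109


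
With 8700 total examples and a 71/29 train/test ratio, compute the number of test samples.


Train samples = 8700 * 71% = 6177
Test samples = 8700 - 6177
= 2523

2523


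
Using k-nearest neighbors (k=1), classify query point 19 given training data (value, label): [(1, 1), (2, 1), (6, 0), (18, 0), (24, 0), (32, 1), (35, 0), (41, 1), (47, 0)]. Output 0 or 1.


Distances from query 19:
Point 18 (class 0): distance = 1
K=1 nearest neighbors: classes = [0]
Votes for class 1: 0 / 1
Majority vote => class 0

0


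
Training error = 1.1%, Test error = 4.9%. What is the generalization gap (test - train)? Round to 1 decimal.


Generalization gap = test_error - train_error
= 4.9 - 1.1
= 3.8%
A moderate gap.

3.8


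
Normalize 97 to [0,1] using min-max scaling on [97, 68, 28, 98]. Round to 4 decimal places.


Min = 28, Max = 98
Range = 98 - 28 = 70
Scaled = (x - min) / (max - min)
= (97 - 28) / 70
= 69 / 70
= 0.9857

0.9857


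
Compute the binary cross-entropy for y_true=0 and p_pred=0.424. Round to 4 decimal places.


For y=0: Loss = -log(1-p)
= -log(1 - 0.424)
= -log(0.576)
= -(-0.5516)
= 0.5516

0.5516


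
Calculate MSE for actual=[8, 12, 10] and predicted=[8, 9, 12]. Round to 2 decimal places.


Differences: [0, 3, -2]
Squared errors: [0, 9, 4]
Sum of squared errors = 13
MSE = 13 / 3 = 4.33

4.33


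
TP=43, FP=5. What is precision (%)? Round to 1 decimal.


Precision = TP / (TP + FP) * 100
= 43 / (43 + 5)
= 43 / 48
= 0.8958
= 89.6%

89.6


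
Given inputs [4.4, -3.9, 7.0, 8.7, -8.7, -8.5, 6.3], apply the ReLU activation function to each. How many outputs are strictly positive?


ReLU(x) = max(0, x) for each element:
ReLU(4.4) = 4.4
ReLU(-3.9) = 0
ReLU(7.0) = 7.0
ReLU(8.7) = 8.7
ReLU(-8.7) = 0
ReLU(-8.5) = 0
ReLU(6.3) = 6.3
Active neurons (>0): 4

4


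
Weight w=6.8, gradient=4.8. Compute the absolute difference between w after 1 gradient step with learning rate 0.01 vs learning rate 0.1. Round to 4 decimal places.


With lr=0.01: w_new = 6.8 - 0.01 * 4.8 = 6.752
With lr=0.1: w_new = 6.8 - 0.1 * 4.8 = 6.32
Absolute difference = |6.752 - 6.32|
= 0.4320

0.4320


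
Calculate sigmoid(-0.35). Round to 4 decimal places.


sigmoid(z) = 1 / (1 + exp(-z))
exp(-(-0.35)) = exp(0.35) = 1.4191
1 + 1.4191 = 2.4191
1 / 2.4191 = 0.4134

0.4134


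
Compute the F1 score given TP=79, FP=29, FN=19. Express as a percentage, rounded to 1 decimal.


Precision = TP / (TP + FP) = 79 / 108 = 0.7315
Recall = TP / (TP + FN) = 79 / 98 = 0.8061
F1 = 2 * P * R / (P + R)
= 2 * 0.7315 * 0.8061 / (0.7315 + 0.8061)
= 1.1793 / 1.5376
= 0.767
As percentage: 76.7%

76.7


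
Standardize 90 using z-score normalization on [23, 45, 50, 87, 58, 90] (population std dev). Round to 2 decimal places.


Mean = (23 + 45 + 50 + 87 + 58 + 90) / 6 = 58.8333
Variance = sum((x_i - mean)^2) / n = 553.1389
Std = sqrt(553.1389) = 23.5189
Z = (x - mean) / std
= (90 - 58.8333) / 23.5189
= 31.1667 / 23.5189
= 1.33

1.33


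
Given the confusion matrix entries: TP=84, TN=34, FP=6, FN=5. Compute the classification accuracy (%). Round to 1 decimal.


Accuracy = (TP + TN) / (TP + TN + FP + FN) * 100
= (84 + 34) / (84 + 34 + 6 + 5)
= 118 / 129
= 0.9147
= 91.5%

91.5


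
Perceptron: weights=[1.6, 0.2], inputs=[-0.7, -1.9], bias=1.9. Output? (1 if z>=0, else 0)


z = w . x + b
= 1.6*-0.7 + 0.2*-1.9 + 1.9
= -1.12 + -0.38 + 1.9
= -1.5 + 1.9
= 0.4
Since z = 0.4 >= 0, output = 1

1


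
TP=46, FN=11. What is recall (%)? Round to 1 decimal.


Recall = TP / (TP + FN) * 100
= 46 / (46 + 11)
= 46 / 57
= 0.807
= 80.7%

80.7


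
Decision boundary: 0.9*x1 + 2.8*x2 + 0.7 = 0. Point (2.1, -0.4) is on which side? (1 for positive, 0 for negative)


Compute 0.9 * 2.1 + 2.8 * -0.4 + 0.7
= 1.89 + -1.12 + 0.7
= 1.47
Since 1.47 >= 0, the point is on the positive side.

1


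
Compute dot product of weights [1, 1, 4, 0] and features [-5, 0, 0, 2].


Element-wise products:
1 * -5 = -5
1 * 0 = 0
4 * 0 = 0
0 * 2 = 0
Sum = -5 + 0 + 0 + 0
= -5

-5


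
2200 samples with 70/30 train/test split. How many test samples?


Train samples = 2200 * 70% = 1540
Test samples = 2200 - 1540
= 660

660


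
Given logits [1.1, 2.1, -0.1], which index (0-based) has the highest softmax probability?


Softmax is a monotonic transformation, so it preserves the argmax.
We need to find the index of the maximum logit.
Index 0: 1.1
Index 1: 2.1
Index 2: -0.1
Maximum logit = 2.1 at index 1

1


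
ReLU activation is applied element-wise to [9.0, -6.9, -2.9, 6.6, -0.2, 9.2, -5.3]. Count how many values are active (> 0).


ReLU(x) = max(0, x) for each element:
ReLU(9.0) = 9.0
ReLU(-6.9) = 0
ReLU(-2.9) = 0
ReLU(6.6) = 6.6
ReLU(-0.2) = 0
ReLU(9.2) = 9.2
ReLU(-5.3) = 0
Active neurons (>0): 3

3


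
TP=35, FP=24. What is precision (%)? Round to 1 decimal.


Precision = TP / (TP + FP) * 100
= 35 / (35 + 24)
= 35 / 59
= 0.5932
= 59.3%

59.3


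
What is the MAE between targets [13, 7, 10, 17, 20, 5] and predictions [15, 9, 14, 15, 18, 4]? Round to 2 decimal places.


Absolute errors: [2, 2, 4, 2, 2, 1]
Sum of absolute errors = 13
MAE = 13 / 6 = 2.17

2.17


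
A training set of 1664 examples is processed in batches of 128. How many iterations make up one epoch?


Iterations per epoch = dataset_size / batch_size
= 1664 / 128
= 13

13


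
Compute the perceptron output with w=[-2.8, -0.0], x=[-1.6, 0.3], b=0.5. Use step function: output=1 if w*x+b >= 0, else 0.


z = w . x + b
= -2.8*-1.6 + -0.0*0.3 + 0.5
= 4.48 + -0.0 + 0.5
= 4.48 + 0.5
= 4.98
Since z = 4.98 >= 0, output = 1

1


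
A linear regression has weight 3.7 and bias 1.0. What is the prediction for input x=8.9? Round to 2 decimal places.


y = 3.7 * 8.9 + (1.0)
= 32.93 + (1.0)
= 33.93

33.93


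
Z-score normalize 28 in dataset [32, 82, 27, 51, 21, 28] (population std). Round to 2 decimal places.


Mean = (32 + 82 + 27 + 51 + 21 + 28) / 6 = 40.1667
Variance = sum((x_i - mean)^2) / n = 437.1389
Std = sqrt(437.1389) = 20.9079
Z = (x - mean) / std
= (28 - 40.1667) / 20.9079
= -12.1667 / 20.9079
= -0.58

-0.58


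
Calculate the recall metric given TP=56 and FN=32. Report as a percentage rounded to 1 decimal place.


Recall = TP / (TP + FN) * 100
= 56 / (56 + 32)
= 56 / 88
= 0.6364
= 63.6%

63.6


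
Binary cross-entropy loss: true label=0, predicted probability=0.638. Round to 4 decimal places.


For y=0: Loss = -log(1-p)
= -log(1 - 0.638)
= -log(0.362)
= -(-1.0161)
= 1.0161

1.0161


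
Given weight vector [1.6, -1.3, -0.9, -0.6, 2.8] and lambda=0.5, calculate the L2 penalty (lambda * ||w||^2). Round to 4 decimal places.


Squaring each weight:
1.6^2 = 2.56
(-1.3)^2 = 1.69
(-0.9)^2 = 0.81
(-0.6)^2 = 0.36
2.8^2 = 7.84
Sum of squares = 13.26
Penalty = 0.5 * 13.26 = 6.6300

6.6300


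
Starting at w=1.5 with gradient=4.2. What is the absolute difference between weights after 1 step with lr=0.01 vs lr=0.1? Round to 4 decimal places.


With lr=0.01: w_new = 1.5 - 0.01 * 4.2 = 1.458
With lr=0.1: w_new = 1.5 - 0.1 * 4.2 = 1.08
Absolute difference = |1.458 - 1.08|
= 0.3780

0.3780


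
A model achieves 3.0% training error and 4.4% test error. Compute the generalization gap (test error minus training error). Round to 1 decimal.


Generalization gap = test_error - train_error
= 4.4 - 3.0
= 1.4%
A small gap suggests good generalization.

1.4


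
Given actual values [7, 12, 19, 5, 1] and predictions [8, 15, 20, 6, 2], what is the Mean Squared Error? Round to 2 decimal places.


Differences: [-1, -3, -1, -1, -1]
Squared errors: [1, 9, 1, 1, 1]
Sum of squared errors = 13
MSE = 13 / 5 = 2.60

2.60


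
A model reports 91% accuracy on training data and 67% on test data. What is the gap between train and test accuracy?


Gap = train_accuracy - test_accuracy
= 91 - 67
= 24%
This large gap strongly indicates overfitting.

24


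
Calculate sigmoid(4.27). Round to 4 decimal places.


sigmoid(z) = 1 / (1 + exp(-z))
exp(-(4.27)) = exp(-4.27) = 0.014
1 + 0.014 = 1.014
1 / 1.014 = 0.9862

0.9862


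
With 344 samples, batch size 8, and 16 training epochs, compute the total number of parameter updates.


Iterations per epoch = 344 / 8 = 43
Total updates = iterations_per_epoch * epochs
= 43 * 16
= 688

688


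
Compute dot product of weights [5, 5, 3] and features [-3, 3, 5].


Element-wise products:
5 * -3 = -15
5 * 3 = 15
3 * 5 = 15
Sum = -15 + 15 + 15
= 15

15


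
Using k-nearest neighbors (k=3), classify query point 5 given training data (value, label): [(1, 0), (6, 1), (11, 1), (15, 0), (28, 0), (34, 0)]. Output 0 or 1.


Distances from query 5:
Point 6 (class 1): distance = 1
Point 1 (class 0): distance = 4
Point 11 (class 1): distance = 6
K=3 nearest neighbors: classes = [1, 0, 1]
Votes for class 1: 2 / 3
Majority vote => class 1

1


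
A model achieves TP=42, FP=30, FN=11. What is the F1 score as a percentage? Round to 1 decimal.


Precision = TP / (TP + FP) = 42 / 72 = 0.5833
Recall = TP / (TP + FN) = 42 / 53 = 0.7925
F1 = 2 * P * R / (P + R)
= 2 * 0.5833 * 0.7925 / (0.5833 + 0.7925)
= 0.9245 / 1.3758
= 0.672
As percentage: 67.2%

67.2


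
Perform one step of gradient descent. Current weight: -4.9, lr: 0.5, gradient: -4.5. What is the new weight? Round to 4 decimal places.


w_new = w_old - lr * gradient
= -4.9 - 0.5 * -4.5
= -4.9 - (-2.25)
= -2.6500

-2.6500


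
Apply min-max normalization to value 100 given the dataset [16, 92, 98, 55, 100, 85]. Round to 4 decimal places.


Min = 16, Max = 100
Range = 100 - 16 = 84
Scaled = (x - min) / (max - min)
= (100 - 16) / 84
= 84 / 84
= 1.0000

1.0000


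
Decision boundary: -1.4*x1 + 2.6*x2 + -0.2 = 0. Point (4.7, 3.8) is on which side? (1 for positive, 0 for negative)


Compute -1.4 * 4.7 + 2.6 * 3.8 + -0.2
= -6.58 + 9.88 + -0.2
= 3.1
Since 3.1 >= 0, the point is on the positive side.

1


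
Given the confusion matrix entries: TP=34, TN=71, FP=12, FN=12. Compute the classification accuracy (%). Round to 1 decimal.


Accuracy = (TP + TN) / (TP + TN + FP + FN) * 100
= (34 + 71) / (34 + 71 + 12 + 12)
= 105 / 129
= 0.814
= 81.4%

81.4


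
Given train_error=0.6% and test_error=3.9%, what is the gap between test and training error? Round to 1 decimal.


Generalization gap = test_error - train_error
= 3.9 - 0.6
= 3.3%
A moderate gap.

3.3


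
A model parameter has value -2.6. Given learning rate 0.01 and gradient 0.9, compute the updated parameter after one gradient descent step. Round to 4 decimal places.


w_new = w_old - lr * gradient
= -2.6 - 0.01 * 0.9
= -2.6 - (0.009)
= -2.6090

-2.6090


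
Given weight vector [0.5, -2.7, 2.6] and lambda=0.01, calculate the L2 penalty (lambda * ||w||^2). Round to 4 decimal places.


Squaring each weight:
0.5^2 = 0.25
(-2.7)^2 = 7.29
2.6^2 = 6.76
Sum of squares = 14.3
Penalty = 0.01 * 14.3 = 0.1430

0.1430


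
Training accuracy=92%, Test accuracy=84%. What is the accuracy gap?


Gap = train_accuracy - test_accuracy
= 92 - 84
= 8%
This moderate gap may indicate mild overfitting.

8


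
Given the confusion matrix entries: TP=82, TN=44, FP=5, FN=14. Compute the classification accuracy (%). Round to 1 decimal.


Accuracy = (TP + TN) / (TP + TN + FP + FN) * 100
= (82 + 44) / (82 + 44 + 5 + 14)
= 126 / 145
= 0.869
= 86.9%

86.9


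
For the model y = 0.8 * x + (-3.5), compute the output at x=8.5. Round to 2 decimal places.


y = 0.8 * 8.5 + (-3.5)
= 6.8 + (-3.5)
= 3.30

3.30


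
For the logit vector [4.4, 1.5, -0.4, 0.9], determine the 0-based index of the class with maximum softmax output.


Softmax is a monotonic transformation, so it preserves the argmax.
We need to find the index of the maximum logit.
Index 0: 4.4
Index 1: 1.5
Index 2: -0.4
Index 3: 0.9
Maximum logit = 4.4 at index 0

0


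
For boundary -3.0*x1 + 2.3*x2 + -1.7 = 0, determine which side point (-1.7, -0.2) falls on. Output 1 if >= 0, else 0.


Compute -3.0 * -1.7 + 2.3 * -0.2 + -1.7
= 5.1 + -0.46 + -1.7
= 2.94
Since 2.94 >= 0, the point is on the positive side.

1


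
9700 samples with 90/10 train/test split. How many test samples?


Train samples = 9700 * 90% = 8730
Test samples = 9700 - 8730
= 970

970


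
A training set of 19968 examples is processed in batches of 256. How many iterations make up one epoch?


Iterations per epoch = dataset_size / batch_size
= 19968 / 256
= 78

78


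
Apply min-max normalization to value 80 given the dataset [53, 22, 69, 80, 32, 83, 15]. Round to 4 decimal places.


Min = 15, Max = 83
Range = 83 - 15 = 68
Scaled = (x - min) / (max - min)
= (80 - 15) / 68
= 65 / 68
= 0.9559

0.9559


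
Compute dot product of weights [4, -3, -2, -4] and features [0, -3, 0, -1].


Element-wise products:
4 * 0 = 0
-3 * -3 = 9
-2 * 0 = 0
-4 * -1 = 4
Sum = 0 + 9 + 0 + 4
= 13

13


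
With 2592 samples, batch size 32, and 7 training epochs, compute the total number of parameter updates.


Iterations per epoch = 2592 / 32 = 81
Total updates = iterations_per_epoch * epochs
= 81 * 7
= 567

567


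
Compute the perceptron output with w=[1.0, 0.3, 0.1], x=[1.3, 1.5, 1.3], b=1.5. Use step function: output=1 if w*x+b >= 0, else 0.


z = w . x + b
= 1.0*1.3 + 0.3*1.5 + 0.1*1.3 + 1.5
= 1.3 + 0.45 + 0.13 + 1.5
= 1.88 + 1.5
= 3.38
Since z = 3.38 >= 0, output = 1

1


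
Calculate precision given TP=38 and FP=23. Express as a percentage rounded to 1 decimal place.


Precision = TP / (TP + FP) * 100
= 38 / (38 + 23)
= 38 / 61
= 0.623
= 62.3%

62.3


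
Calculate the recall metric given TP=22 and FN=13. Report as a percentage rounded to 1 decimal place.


Recall = TP / (TP + FN) * 100
= 22 / (22 + 13)
= 22 / 35
= 0.6286
= 62.9%

62.9


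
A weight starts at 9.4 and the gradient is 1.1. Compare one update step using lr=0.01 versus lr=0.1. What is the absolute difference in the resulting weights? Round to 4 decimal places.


With lr=0.01: w_new = 9.4 - 0.01 * 1.1 = 9.389
With lr=0.1: w_new = 9.4 - 0.1 * 1.1 = 9.29
Absolute difference = |9.389 - 9.29|
= 0.0990

0.0990


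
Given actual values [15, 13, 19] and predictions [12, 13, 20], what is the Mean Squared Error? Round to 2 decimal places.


Differences: [3, 0, -1]
Squared errors: [9, 0, 1]
Sum of squared errors = 10
MSE = 10 / 3 = 3.33

3.33


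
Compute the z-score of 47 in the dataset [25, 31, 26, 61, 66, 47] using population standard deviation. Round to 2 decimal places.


Mean = (25 + 31 + 26 + 61 + 66 + 47) / 6 = 42.6667
Variance = sum((x_i - mean)^2) / n = 270.8889
Std = sqrt(270.8889) = 16.4587
Z = (x - mean) / std
= (47 - 42.6667) / 16.4587
= 4.3333 / 16.4587
= 0.26

0.26


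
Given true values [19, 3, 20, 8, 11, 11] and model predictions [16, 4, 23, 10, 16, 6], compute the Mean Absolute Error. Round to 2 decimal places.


Absolute errors: [3, 1, 3, 2, 5, 5]
Sum of absolute errors = 19
MAE = 19 / 6 = 3.17

3.17


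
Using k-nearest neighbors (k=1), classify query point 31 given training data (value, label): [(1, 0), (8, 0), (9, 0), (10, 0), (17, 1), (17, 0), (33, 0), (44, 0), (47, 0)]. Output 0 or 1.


Distances from query 31:
Point 33 (class 0): distance = 2
K=1 nearest neighbors: classes = [0]
Votes for class 1: 0 / 1
Majority vote => class 0

0


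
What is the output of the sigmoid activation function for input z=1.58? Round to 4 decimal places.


sigmoid(z) = 1 / (1 + exp(-z))
exp(-(1.58)) = exp(-1.58) = 0.206
1 + 0.206 = 1.206
1 / 1.206 = 0.8292

0.8292


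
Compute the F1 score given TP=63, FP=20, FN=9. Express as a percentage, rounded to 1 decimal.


Precision = TP / (TP + FP) = 63 / 83 = 0.759
Recall = TP / (TP + FN) = 63 / 72 = 0.875
F1 = 2 * P * R / (P + R)
= 2 * 0.759 * 0.875 / (0.759 + 0.875)
= 1.3283 / 1.634
= 0.8129
As percentage: 81.3%

81.3


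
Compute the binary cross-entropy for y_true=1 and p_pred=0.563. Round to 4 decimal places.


For y=1: Loss = -log(p)
= -log(0.563)
= -(-0.5745)
= 0.5745

0.5745


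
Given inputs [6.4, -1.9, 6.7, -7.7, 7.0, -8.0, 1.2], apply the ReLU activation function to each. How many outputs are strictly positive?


ReLU(x) = max(0, x) for each element:
ReLU(6.4) = 6.4
ReLU(-1.9) = 0
ReLU(6.7) = 6.7
ReLU(-7.7) = 0
ReLU(7.0) = 7.0
ReLU(-8.0) = 0
ReLU(1.2) = 1.2
Active neurons (>0): 4

4


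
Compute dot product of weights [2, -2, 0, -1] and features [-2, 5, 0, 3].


Element-wise products:
2 * -2 = -4
-2 * 5 = -10
0 * 0 = 0
-1 * 3 = -3
Sum = -4 + -10 + 0 + -3
= -17

-17


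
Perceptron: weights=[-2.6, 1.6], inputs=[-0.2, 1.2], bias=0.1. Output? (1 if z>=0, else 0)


z = w . x + b
= -2.6*-0.2 + 1.6*1.2 + 0.1
= 0.52 + 1.92 + 0.1
= 2.44 + 0.1
= 2.54
Since z = 2.54 >= 0, output = 1

1


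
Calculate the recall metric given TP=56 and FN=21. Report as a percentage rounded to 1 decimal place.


Recall = TP / (TP + FN) * 100
= 56 / (56 + 21)
= 56 / 77
= 0.7273
= 72.7%

72.7


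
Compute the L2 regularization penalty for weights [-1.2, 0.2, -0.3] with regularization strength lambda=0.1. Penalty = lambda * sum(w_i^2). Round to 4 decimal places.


Squaring each weight:
(-1.2)^2 = 1.44
0.2^2 = 0.04
(-0.3)^2 = 0.09
Sum of squares = 1.57
Penalty = 0.1 * 1.57 = 0.1570

0.1570


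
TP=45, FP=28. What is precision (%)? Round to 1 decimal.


Precision = TP / (TP + FP) * 100
= 45 / (45 + 28)
= 45 / 73
= 0.6164
= 61.6%

61.6


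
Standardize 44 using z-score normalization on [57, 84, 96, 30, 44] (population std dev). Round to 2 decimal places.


Mean = (57 + 84 + 96 + 30 + 44) / 5 = 62.2
Variance = sum((x_i - mean)^2) / n = 602.56
Std = sqrt(602.56) = 24.5471
Z = (x - mean) / std
= (44 - 62.2) / 24.5471
= -18.2 / 24.5471
= -0.74

-0.74


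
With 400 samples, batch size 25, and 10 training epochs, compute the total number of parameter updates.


Iterations per epoch = 400 / 25 = 16
Total updates = iterations_per_epoch * epochs
= 16 * 10
= 160

160


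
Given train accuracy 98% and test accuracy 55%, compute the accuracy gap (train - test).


Gap = train_accuracy - test_accuracy
= 98 - 55
= 43%
This large gap strongly indicates overfitting.

43


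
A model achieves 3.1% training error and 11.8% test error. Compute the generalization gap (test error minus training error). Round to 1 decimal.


Generalization gap = test_error - train_error
= 11.8 - 3.1
= 8.7%
A moderate gap.

8.7


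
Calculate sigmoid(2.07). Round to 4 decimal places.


sigmoid(z) = 1 / (1 + exp(-z))
exp(-(2.07)) = exp(-2.07) = 0.1262
1 + 0.1262 = 1.1262
1 / 1.1262 = 0.8880

0.8880


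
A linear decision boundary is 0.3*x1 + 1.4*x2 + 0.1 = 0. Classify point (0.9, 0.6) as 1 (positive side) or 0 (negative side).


Compute 0.3 * 0.9 + 1.4 * 0.6 + 0.1
= 0.27 + 0.84 + 0.1
= 1.21
Since 1.21 >= 0, the point is on the positive side.

1


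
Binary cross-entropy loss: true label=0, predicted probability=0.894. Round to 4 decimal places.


For y=0: Loss = -log(1-p)
= -log(1 - 0.894)
= -log(0.106)
= -(-2.2443)
= 2.2443

2.2443


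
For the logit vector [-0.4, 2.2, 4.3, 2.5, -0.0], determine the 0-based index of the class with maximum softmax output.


Softmax is a monotonic transformation, so it preserves the argmax.
We need to find the index of the maximum logit.
Index 0: -0.4
Index 1: 2.2
Index 2: 4.3
Index 3: 2.5
Index 4: -0.0
Maximum logit = 4.3 at index 2

2


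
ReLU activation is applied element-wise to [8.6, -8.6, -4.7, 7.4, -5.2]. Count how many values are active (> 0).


ReLU(x) = max(0, x) for each element:
ReLU(8.6) = 8.6
ReLU(-8.6) = 0
ReLU(-4.7) = 0
ReLU(7.4) = 7.4
ReLU(-5.2) = 0
Active neurons (>0): 2

2


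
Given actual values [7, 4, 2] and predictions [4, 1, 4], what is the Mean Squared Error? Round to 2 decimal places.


Differences: [3, 3, -2]
Squared errors: [9, 9, 4]
Sum of squared errors = 22
MSE = 22 / 3 = 7.33

7.33


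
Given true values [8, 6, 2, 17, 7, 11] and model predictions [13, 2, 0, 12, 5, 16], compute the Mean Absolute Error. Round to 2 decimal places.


Absolute errors: [5, 4, 2, 5, 2, 5]
Sum of absolute errors = 23
MAE = 23 / 6 = 3.83

3.83


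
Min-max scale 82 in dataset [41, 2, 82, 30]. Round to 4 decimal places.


Min = 2, Max = 82
Range = 82 - 2 = 80
Scaled = (x - min) / (max - min)
= (82 - 2) / 80
= 80 / 80
= 1.0000

1.0000


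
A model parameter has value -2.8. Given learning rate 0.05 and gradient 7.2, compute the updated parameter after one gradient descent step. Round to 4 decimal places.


w_new = w_old - lr * gradient
= -2.8 - 0.05 * 7.2
= -2.8 - (0.36)
= -3.1600

-3.1600


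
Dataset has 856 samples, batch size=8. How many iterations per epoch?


Iterations per epoch = dataset_size / batch_size
= 856 / 8
= 107

107


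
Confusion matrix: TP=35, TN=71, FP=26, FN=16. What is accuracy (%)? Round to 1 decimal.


Accuracy = (TP + TN) / (TP + TN + FP + FN) * 100
= (35 + 71) / (35 + 71 + 26 + 16)
= 106 / 148
= 0.7162
= 71.6%

71.6


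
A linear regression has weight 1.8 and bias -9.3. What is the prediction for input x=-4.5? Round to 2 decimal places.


y = 1.8 * -4.5 + (-9.3)
= -8.1 + (-9.3)
= -17.40

-17.40


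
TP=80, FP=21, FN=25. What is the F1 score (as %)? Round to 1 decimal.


Precision = TP / (TP + FP) = 80 / 101 = 0.7921
Recall = TP / (TP + FN) = 80 / 105 = 0.7619
F1 = 2 * P * R / (P + R)
= 2 * 0.7921 * 0.7619 / (0.7921 + 0.7619)
= 1.207 / 1.554
= 0.7767
As percentage: 77.7%

77.7


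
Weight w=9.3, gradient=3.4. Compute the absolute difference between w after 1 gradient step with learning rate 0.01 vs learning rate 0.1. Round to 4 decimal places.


With lr=0.01: w_new = 9.3 - 0.01 * 3.4 = 9.266
With lr=0.1: w_new = 9.3 - 0.1 * 3.4 = 8.96
Absolute difference = |9.266 - 8.96|
= 0.3060

0.3060


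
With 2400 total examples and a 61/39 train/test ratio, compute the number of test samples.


Train samples = 2400 * 61% = 1464
Test samples = 2400 - 1464
= 936

936


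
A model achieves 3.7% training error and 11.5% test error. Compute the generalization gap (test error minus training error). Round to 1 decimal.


Generalization gap = test_error - train_error
= 11.5 - 3.7
= 7.8%
A moderate gap.

7.8


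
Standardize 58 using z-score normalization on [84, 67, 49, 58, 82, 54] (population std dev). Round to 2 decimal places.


Mean = (84 + 67 + 49 + 58 + 82 + 54) / 6 = 65.6667
Variance = sum((x_i - mean)^2) / n = 179.5556
Std = sqrt(179.5556) = 13.3998
Z = (x - mean) / std
= (58 - 65.6667) / 13.3998
= -7.6667 / 13.3998
= -0.57

-0.57


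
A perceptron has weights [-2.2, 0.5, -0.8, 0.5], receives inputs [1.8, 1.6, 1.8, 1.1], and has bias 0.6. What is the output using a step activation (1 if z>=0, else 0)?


z = w . x + b
= -2.2*1.8 + 0.5*1.6 + -0.8*1.8 + 0.5*1.1 + 0.6
= -3.96 + 0.8 + -1.44 + 0.55 + 0.6
= -4.05 + 0.6
= -3.45
Since z = -3.45 < 0, output = 0

0


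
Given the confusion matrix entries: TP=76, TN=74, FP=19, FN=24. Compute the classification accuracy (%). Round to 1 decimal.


Accuracy = (TP + TN) / (TP + TN + FP + FN) * 100
= (76 + 74) / (76 + 74 + 19 + 24)
= 150 / 193
= 0.7772
= 77.7%

77.7


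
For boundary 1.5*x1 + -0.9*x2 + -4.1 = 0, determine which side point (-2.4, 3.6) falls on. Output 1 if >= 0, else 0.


Compute 1.5 * -2.4 + -0.9 * 3.6 + -4.1
= -3.6 + -3.24 + -4.1
= -10.94
Since -10.94 < 0, the point is on the negative side.

0


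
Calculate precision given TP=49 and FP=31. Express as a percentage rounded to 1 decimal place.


Precision = TP / (TP + FP) * 100
= 49 / (49 + 31)
= 49 / 80
= 0.6125
= 61.3%

61.3


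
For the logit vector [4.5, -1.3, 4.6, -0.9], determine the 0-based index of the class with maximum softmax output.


Softmax is a monotonic transformation, so it preserves the argmax.
We need to find the index of the maximum logit.
Index 0: 4.5
Index 1: -1.3
Index 2: 4.6
Index 3: -0.9
Maximum logit = 4.6 at index 2

2


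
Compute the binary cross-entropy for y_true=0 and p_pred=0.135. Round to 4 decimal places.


For y=0: Loss = -log(1-p)
= -log(1 - 0.135)
= -log(0.865)
= -(-0.145)
= 0.1450

0.1450


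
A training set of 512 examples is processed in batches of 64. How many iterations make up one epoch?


Iterations per epoch = dataset_size / batch_size
= 512 / 64
= 8

8


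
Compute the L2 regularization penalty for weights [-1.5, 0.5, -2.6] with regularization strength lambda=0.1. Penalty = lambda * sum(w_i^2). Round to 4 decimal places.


Squaring each weight:
(-1.5)^2 = 2.25
0.5^2 = 0.25
(-2.6)^2 = 6.76
Sum of squares = 9.26
Penalty = 0.1 * 9.26 = 0.9260

0.9260


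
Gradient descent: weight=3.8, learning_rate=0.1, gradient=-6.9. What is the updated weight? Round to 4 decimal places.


w_new = w_old - lr * gradient
= 3.8 - 0.1 * -6.9
= 3.8 - (-0.69)
= 4.4900

4.4900


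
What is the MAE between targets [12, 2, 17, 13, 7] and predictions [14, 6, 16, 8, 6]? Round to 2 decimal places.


Absolute errors: [2, 4, 1, 5, 1]
Sum of absolute errors = 13
MAE = 13 / 5 = 2.60

2.60


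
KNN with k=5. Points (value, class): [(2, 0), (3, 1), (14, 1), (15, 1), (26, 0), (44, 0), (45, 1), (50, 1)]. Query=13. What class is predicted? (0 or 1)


Distances from query 13:
Point 14 (class 1): distance = 1
Point 15 (class 1): distance = 2
Point 3 (class 1): distance = 10
Point 2 (class 0): distance = 11
Point 26 (class 0): distance = 13
K=5 nearest neighbors: classes = [1, 1, 1, 0, 0]
Votes for class 1: 3 / 5
Majority vote => class 1

1


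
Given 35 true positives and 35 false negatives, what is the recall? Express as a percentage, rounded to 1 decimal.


Recall = TP / (TP + FN) * 100
= 35 / (35 + 35)
= 35 / 70
= 0.5
= 50.0%

50.0


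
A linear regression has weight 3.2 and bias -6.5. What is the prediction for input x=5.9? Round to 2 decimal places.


y = 3.2 * 5.9 + (-6.5)
= 18.88 + (-6.5)
= 12.38

12.38


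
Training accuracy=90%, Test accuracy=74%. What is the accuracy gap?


Gap = train_accuracy - test_accuracy
= 90 - 74
= 16%
This gap suggests the model is overfitting.

16


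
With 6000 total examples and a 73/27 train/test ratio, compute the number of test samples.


Train samples = 6000 * 73% = 4380
Test samples = 6000 - 4380
= 1620

1620


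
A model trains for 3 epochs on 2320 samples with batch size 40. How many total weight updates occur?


Iterations per epoch = 2320 / 40 = 58
Total updates = iterations_per_epoch * epochs
= 58 * 3
= 174

174


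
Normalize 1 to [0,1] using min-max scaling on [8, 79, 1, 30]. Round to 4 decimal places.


Min = 1, Max = 79
Range = 79 - 1 = 78
Scaled = (x - min) / (max - min)
= (1 - 1) / 78
= 0 / 78
= 0.0000

0.0000


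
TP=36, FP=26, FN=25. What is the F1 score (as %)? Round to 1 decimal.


Precision = TP / (TP + FP) = 36 / 62 = 0.5806
Recall = TP / (TP + FN) = 36 / 61 = 0.5902
F1 = 2 * P * R / (P + R)
= 2 * 0.5806 * 0.5902 / (0.5806 + 0.5902)
= 0.6854 / 1.1708
= 0.5854
As percentage: 58.5%

58.5


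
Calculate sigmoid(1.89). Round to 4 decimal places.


sigmoid(z) = 1 / (1 + exp(-z))
exp(-(1.89)) = exp(-1.89) = 0.1511
1 + 0.1511 = 1.1511
1 / 1.1511 = 0.8688

0.8688


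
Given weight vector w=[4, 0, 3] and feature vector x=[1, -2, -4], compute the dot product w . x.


Element-wise products:
4 * 1 = 4
0 * -2 = 0
3 * -4 = -12
Sum = 4 + 0 + -12
= -8

-8


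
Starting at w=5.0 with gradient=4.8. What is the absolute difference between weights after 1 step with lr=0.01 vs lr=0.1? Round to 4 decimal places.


With lr=0.01: w_new = 5.0 - 0.01 * 4.8 = 4.952
With lr=0.1: w_new = 5.0 - 0.1 * 4.8 = 4.52
Absolute difference = |4.952 - 4.52|
= 0.4320

0.4320


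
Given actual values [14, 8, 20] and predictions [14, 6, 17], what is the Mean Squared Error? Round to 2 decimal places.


Differences: [0, 2, 3]
Squared errors: [0, 4, 9]
Sum of squared errors = 13
MSE = 13 / 3 = 4.33

4.33


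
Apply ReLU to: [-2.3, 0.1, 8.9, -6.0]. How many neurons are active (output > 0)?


ReLU(x) = max(0, x) for each element:
ReLU(-2.3) = 0
ReLU(0.1) = 0.1
ReLU(8.9) = 8.9
ReLU(-6.0) = 0
Active neurons (>0): 2

2


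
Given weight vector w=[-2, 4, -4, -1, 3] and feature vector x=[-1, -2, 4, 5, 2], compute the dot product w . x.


Element-wise products:
-2 * -1 = 2
4 * -2 = -8
-4 * 4 = -16
-1 * 5 = -5
3 * 2 = 6
Sum = 2 + -8 + -16 + -5 + 6
= -21

-21


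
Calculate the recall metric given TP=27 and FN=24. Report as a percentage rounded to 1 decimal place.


Recall = TP / (TP + FN) * 100
= 27 / (27 + 24)
= 27 / 51
= 0.5294
= 52.9%

52.9


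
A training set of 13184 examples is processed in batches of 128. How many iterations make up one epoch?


Iterations per epoch = dataset_size / batch_size
= 13184 / 128
= 103

103


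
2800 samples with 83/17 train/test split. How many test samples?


Train samples = 2800 * 83% = 2324
Test samples = 2800 - 2324
= 476

476


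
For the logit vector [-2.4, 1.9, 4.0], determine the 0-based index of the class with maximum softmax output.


Softmax is a monotonic transformation, so it preserves the argmax.
We need to find the index of the maximum logit.
Index 0: -2.4
Index 1: 1.9
Index 2: 4.0
Maximum logit = 4.0 at index 2

2


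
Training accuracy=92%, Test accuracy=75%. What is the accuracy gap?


Gap = train_accuracy - test_accuracy
= 92 - 75
= 17%
This gap suggests the model is overfitting.

17


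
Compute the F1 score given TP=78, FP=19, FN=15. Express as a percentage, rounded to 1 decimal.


Precision = TP / (TP + FP) = 78 / 97 = 0.8041
Recall = TP / (TP + FN) = 78 / 93 = 0.8387
F1 = 2 * P * R / (P + R)
= 2 * 0.8041 * 0.8387 / (0.8041 + 0.8387)
= 1.3489 / 1.6428
= 0.8211
As percentage: 82.1%

82.1


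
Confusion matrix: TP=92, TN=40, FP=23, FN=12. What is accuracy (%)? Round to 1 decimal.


Accuracy = (TP + TN) / (TP + TN + FP + FN) * 100
= (92 + 40) / (92 + 40 + 23 + 12)
= 132 / 167
= 0.7904
= 79.0%

79.0


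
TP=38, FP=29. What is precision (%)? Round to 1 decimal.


Precision = TP / (TP + FP) * 100
= 38 / (38 + 29)
= 38 / 67
= 0.5672
= 56.7%

56.7


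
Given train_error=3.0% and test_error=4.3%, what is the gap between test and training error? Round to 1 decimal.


Generalization gap = test_error - train_error
= 4.3 - 3.0
= 1.3%
A small gap suggests good generalization.

1.3


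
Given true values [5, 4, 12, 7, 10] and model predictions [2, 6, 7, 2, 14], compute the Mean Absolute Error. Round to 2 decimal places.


Absolute errors: [3, 2, 5, 5, 4]
Sum of absolute errors = 19
MAE = 19 / 5 = 3.80

3.80


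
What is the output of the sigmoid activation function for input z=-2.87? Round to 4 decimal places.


sigmoid(z) = 1 / (1 + exp(-z))
exp(-(-2.87)) = exp(2.87) = 17.637
1 + 17.637 = 18.637
1 / 18.637 = 0.0537

0.0537


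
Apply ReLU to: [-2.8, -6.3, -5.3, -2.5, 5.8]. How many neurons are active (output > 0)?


ReLU(x) = max(0, x) for each element:
ReLU(-2.8) = 0
ReLU(-6.3) = 0
ReLU(-5.3) = 0
ReLU(-2.5) = 0
ReLU(5.8) = 5.8
Active neurons (>0): 1

1


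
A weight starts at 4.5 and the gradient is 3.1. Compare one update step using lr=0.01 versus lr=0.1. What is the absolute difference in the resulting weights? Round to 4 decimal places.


With lr=0.01: w_new = 4.5 - 0.01 * 3.1 = 4.469
With lr=0.1: w_new = 4.5 - 0.1 * 3.1 = 4.19
Absolute difference = |4.469 - 4.19|
= 0.2790

0.2790


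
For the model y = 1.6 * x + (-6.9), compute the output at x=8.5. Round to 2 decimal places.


y = 1.6 * 8.5 + (-6.9)
= 13.6 + (-6.9)
= 6.70

6.70


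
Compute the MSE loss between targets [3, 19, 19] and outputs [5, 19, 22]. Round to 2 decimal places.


Differences: [-2, 0, -3]
Squared errors: [4, 0, 9]
Sum of squared errors = 13
MSE = 13 / 3 = 4.33

4.33


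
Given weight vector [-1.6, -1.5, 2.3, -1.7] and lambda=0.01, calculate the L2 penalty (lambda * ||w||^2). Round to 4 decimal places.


Squaring each weight:
(-1.6)^2 = 2.56
(-1.5)^2 = 2.25
2.3^2 = 5.29
(-1.7)^2 = 2.89
Sum of squares = 12.99
Penalty = 0.01 * 12.99 = 0.1299

0.1299


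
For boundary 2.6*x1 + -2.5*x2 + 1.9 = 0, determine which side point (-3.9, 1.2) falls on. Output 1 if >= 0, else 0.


Compute 2.6 * -3.9 + -2.5 * 1.2 + 1.9
= -10.14 + -3.0 + 1.9
= -11.24
Since -11.24 < 0, the point is on the negative side.

0


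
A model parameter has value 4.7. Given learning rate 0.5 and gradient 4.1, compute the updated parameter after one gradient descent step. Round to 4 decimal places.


w_new = w_old - lr * gradient
= 4.7 - 0.5 * 4.1
= 4.7 - (2.05)
= 2.6500

2.6500


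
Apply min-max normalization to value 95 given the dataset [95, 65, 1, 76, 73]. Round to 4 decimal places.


Min = 1, Max = 95
Range = 95 - 1 = 94
Scaled = (x - min) / (max - min)
= (95 - 1) / 94
= 94 / 94
= 1.0000

1.0000


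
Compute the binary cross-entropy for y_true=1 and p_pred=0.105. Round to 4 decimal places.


For y=1: Loss = -log(p)
= -log(0.105)
= -(-2.2538)
= 2.2538

2.2538


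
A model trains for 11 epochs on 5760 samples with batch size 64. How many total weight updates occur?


Iterations per epoch = 5760 / 64 = 90
Total updates = iterations_per_epoch * epochs
= 90 * 11
= 990

990


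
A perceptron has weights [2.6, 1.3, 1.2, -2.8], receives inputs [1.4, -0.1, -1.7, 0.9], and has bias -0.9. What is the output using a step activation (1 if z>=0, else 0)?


z = w . x + b
= 2.6*1.4 + 1.3*-0.1 + 1.2*-1.7 + -2.8*0.9 + -0.9
= 3.64 + -0.13 + -2.04 + -2.52 + -0.9
= -1.05 + -0.9
= -1.95
Since z = -1.95 < 0, output = 0

0


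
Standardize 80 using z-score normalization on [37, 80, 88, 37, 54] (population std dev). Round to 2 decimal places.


Mean = (37 + 80 + 88 + 37 + 54) / 5 = 59.2
Variance = sum((x_i - mean)^2) / n = 454.96
Std = sqrt(454.96) = 21.3298
Z = (x - mean) / std
= (80 - 59.2) / 21.3298
= 20.8 / 21.3298
= 0.98

0.98


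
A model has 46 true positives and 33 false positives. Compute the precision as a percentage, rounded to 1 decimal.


Precision = TP / (TP + FP) * 100
= 46 / (46 + 33)
= 46 / 79
= 0.5823
= 58.2%

58.2


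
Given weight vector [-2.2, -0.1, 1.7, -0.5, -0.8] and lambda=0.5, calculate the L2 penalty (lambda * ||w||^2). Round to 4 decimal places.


Squaring each weight:
(-2.2)^2 = 4.84
(-0.1)^2 = 0.01
1.7^2 = 2.89
(-0.5)^2 = 0.25
(-0.8)^2 = 0.64
Sum of squares = 8.63
Penalty = 0.5 * 8.63 = 4.3150

4.3150


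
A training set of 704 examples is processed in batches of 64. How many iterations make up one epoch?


Iterations per epoch = dataset_size / batch_size
= 704 / 64
= 11

11


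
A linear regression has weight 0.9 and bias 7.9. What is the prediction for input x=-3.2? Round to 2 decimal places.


y = 0.9 * -3.2 + (7.9)
= -2.88 + (7.9)
= 5.02

5.02


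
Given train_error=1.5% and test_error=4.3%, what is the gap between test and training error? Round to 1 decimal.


Generalization gap = test_error - train_error
= 4.3 - 1.5
= 2.8%
A moderate gap.

2.8


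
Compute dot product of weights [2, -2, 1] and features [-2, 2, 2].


Element-wise products:
2 * -2 = -4
-2 * 2 = -4
1 * 2 = 2
Sum = -4 + -4 + 2
= -6

-6


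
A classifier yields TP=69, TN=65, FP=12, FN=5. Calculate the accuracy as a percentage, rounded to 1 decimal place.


Accuracy = (TP + TN) / (TP + TN + FP + FN) * 100
= (69 + 65) / (69 + 65 + 12 + 5)
= 134 / 151
= 0.8874
= 88.7%

88.7


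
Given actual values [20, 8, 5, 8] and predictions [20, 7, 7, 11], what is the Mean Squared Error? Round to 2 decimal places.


Differences: [0, 1, -2, -3]
Squared errors: [0, 1, 4, 9]
Sum of squared errors = 14
MSE = 14 / 4 = 3.50

3.50


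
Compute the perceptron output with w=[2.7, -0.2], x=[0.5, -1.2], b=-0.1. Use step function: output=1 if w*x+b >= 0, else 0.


z = w . x + b
= 2.7*0.5 + -0.2*-1.2 + -0.1
= 1.35 + 0.24 + -0.1
= 1.59 + -0.1
= 1.49
Since z = 1.49 >= 0, output = 1

1


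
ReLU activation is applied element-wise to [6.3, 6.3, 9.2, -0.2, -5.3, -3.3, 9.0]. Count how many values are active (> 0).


ReLU(x) = max(0, x) for each element:
ReLU(6.3) = 6.3
ReLU(6.3) = 6.3
ReLU(9.2) = 9.2
ReLU(-0.2) = 0
ReLU(-5.3) = 0
ReLU(-3.3) = 0
ReLU(9.0) = 9.0
Active neurons (>0): 4

4


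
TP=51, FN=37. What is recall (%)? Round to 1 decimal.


Recall = TP / (TP + FN) * 100
= 51 / (51 + 37)
= 51 / 88
= 0.5795
= 58.0%

58.0


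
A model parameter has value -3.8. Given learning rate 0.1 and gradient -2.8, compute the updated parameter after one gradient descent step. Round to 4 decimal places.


w_new = w_old - lr * gradient
= -3.8 - 0.1 * -2.8
= -3.8 - (-0.28)
= -3.5200

-3.5200


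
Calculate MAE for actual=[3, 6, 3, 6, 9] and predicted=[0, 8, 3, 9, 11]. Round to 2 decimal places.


Absolute errors: [3, 2, 0, 3, 2]
Sum of absolute errors = 10
MAE = 10 / 5 = 2.00

2.00


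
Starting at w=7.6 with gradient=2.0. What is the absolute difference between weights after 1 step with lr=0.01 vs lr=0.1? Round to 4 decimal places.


With lr=0.01: w_new = 7.6 - 0.01 * 2.0 = 7.58
With lr=0.1: w_new = 7.6 - 0.1 * 2.0 = 7.4
Absolute difference = |7.58 - 7.4|
= 0.1800

0.1800


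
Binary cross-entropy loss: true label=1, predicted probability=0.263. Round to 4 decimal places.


For y=1: Loss = -log(p)
= -log(0.263)
= -(-1.3356)
= 1.3356

1.3356


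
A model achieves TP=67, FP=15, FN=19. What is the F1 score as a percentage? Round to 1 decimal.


Precision = TP / (TP + FP) = 67 / 82 = 0.8171
Recall = TP / (TP + FN) = 67 / 86 = 0.7791
F1 = 2 * P * R / (P + R)
= 2 * 0.8171 * 0.7791 / (0.8171 + 0.7791)
= 1.2731 / 1.5961
= 0.7976
As percentage: 79.8%

79.8


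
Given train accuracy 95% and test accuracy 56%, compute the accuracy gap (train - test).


Gap = train_accuracy - test_accuracy
= 95 - 56
= 39%
This large gap strongly indicates overfitting.

39


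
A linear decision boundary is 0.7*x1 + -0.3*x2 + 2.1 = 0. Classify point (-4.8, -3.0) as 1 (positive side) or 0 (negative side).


Compute 0.7 * -4.8 + -0.3 * -3.0 + 2.1
= -3.36 + 0.9 + 2.1
= -0.36
Since -0.36 < 0, the point is on the negative side.

0


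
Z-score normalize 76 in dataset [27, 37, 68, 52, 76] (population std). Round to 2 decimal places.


Mean = (27 + 37 + 68 + 52 + 76) / 5 = 52.0
Variance = sum((x_i - mean)^2) / n = 336.4
Std = sqrt(336.4) = 18.3412
Z = (x - mean) / std
= (76 - 52.0) / 18.3412
= 24.0 / 18.3412
= 1.31

1.31


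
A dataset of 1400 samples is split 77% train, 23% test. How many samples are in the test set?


Train samples = 1400 * 77% = 1078
Test samples = 1400 - 1078
= 322

322


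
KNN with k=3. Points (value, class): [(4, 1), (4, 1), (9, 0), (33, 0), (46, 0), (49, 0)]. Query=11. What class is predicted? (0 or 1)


Distances from query 11:
Point 9 (class 0): distance = 2
Point 4 (class 1): distance = 7
Point 4 (class 1): distance = 7
K=3 nearest neighbors: classes = [0, 1, 1]
Votes for class 1: 2 / 3
Majority vote => class 1

1


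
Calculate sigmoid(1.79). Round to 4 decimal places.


sigmoid(z) = 1 / (1 + exp(-z))
exp(-(1.79)) = exp(-1.79) = 0.167
1 + 0.167 = 1.167
1 / 1.167 = 0.8569

0.8569
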